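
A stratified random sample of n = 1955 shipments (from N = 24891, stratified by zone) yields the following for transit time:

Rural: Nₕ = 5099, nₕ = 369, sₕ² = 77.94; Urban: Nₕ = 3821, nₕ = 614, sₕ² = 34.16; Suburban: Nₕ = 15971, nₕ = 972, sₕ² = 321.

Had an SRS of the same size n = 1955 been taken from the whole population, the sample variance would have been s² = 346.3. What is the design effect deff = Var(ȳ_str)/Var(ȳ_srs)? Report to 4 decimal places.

Var(ȳ_str) = Σ Wₕ²(1−fₕ)sₕ²/nₕ with Wₕ = Nₕ/24891:
  Rural: (5099/24891)²·(1−369/5099)·77.94/369 = 0.0082223413
  Urban: (3821/24891)²·(1−614/3821)·34.16/614 = 0.0011003752
  Suburban: (15971/24891)²·(1−972/15971)·321/972 = 0.12768753
  → Var(ȳ_str) = 0.13701025.
Var(ȳ_srs) = (1 − 1955/24891)·346.3/1955 = 0.16322289.
deff = 0.13701025 / 0.16322289 = 0.8394.

0.8394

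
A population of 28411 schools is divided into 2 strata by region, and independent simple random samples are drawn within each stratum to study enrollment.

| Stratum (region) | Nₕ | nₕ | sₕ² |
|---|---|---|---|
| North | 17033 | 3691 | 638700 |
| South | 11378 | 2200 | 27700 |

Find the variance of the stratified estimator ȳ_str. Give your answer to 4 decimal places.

Var(ȳ_str) = Σₕ Wₕ²(1 − fₕ)sₕ²/nₕ with Wₕ = Nₕ/N, N = 28411.
North: Wₕ = 0.59952131; term = 0.59952131²·(1 − 0.21669700)·638700/3691 = 48.718276.
South: Wₕ = 0.40047869; term = 0.40047869²·(1 − 0.19335560)·27700/2200 = 1.6289135.
Sum = 50.34719.

50.3472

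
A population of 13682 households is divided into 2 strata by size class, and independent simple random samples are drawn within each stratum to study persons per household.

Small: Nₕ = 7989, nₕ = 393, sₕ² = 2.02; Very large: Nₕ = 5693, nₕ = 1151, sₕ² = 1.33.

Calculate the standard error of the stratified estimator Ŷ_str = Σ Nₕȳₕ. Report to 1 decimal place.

584.6

Var(Ŷ_str) = Σₕ Nₕ²(1 − fₕ)sₕ²/nₕ.
Small: 7989²·(1 − 393/7989)·2.02/393 = 311914.95.
Very large: 5693²·(1 − 1151/5693)·1.33/1151 = 29878.902.
Sum = 341793.85.
SE = √(341793.85) = 584.6.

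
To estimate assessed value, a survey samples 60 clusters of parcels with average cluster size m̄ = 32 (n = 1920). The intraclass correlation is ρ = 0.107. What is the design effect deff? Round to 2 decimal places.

deff = 1 + (32 − 1)·0.107 = 1 + 3.317 = 4.317.

4.32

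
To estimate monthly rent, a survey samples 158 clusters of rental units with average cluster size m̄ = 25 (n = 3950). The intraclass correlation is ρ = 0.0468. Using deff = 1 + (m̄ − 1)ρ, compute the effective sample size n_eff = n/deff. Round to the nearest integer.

deff = 1 + (25 − 1)·0.0468 = 1 + 1.1232 = 2.1232.
n_eff = 3950 / 2.1232 = 1860.

1860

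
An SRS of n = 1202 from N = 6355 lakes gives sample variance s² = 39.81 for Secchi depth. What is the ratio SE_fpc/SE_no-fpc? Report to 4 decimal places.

f = n/N = 1202/6355 = 0.18914241.
SE_no-fpc = √(s²/n) = 0.18198846; SE_fpc = √((1−f)s²/n) = 0.1638763.
Ratio = √(1−f) = 0.90047631.

0.9005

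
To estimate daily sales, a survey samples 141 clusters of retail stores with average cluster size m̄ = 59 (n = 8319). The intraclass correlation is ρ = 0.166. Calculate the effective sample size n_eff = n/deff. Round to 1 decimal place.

782.7

deff = 1 + (59 − 1)·0.166 = 1 + 9.628 = 10.628.
n_eff = 8319 / 10.628 = 782.7.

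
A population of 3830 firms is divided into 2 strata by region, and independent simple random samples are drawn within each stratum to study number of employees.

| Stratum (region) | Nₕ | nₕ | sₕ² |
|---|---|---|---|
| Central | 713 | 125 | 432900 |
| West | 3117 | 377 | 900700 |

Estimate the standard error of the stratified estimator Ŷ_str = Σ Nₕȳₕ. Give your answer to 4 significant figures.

Var(Ŷ_str) = Σₕ Nₕ²(1 − fₕ)sₕ²/nₕ.
Central: 713²·(1 − 125/713)·432900/125 = 1.4519258 × 10^9.
West: 3117²·(1 − 377/3117)·900700/377 = 2.040451 × 10^10.
Sum = 2.1856436 × 10^10.
SE = √(2.1856436 × 10^10) = 147800.

147800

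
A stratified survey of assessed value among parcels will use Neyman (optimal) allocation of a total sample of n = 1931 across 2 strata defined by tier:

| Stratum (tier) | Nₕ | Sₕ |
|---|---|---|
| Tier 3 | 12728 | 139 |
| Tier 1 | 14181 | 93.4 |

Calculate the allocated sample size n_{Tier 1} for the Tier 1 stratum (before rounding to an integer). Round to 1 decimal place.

Neyman allocation: nₕ = n·NₕSₕ / Σⱼ NⱼSⱼ.
Σ NⱼSⱼ = 12728·139 + 14181·93.4 = 3.0936974 × 10^6.
n_{Tier 1} = 1931·14181·93.4 / (3.0936974 × 10^6) = 826.7.

826.7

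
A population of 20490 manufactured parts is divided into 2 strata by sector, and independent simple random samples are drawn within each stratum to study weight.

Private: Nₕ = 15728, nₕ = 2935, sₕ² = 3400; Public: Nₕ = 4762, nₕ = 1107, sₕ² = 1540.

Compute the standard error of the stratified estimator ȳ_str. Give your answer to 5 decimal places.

Var(ȳ_str) = Σₕ Wₕ²(1 − fₕ)sₕ²/nₕ with Wₕ = Nₕ/N, N = 20490.
Private: Wₕ = 0.76759395; term = 0.76759395²·(1 − 0.18660987)·3400/2935 = 0.5551787.
Public: Wₕ = 0.23240605; term = 0.23240605²·(1 − 0.23246535)·1540/1107 = 0.057672125.
Sum = 0.61285083.
SE = √(0.61285083) = 0.78285.

0.78285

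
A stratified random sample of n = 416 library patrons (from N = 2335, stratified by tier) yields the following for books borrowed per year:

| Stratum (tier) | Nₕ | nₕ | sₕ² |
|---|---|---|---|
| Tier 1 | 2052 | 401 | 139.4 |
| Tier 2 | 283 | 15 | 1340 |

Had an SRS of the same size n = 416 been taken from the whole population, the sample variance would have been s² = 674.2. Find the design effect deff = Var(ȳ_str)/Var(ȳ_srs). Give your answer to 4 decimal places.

Var(ȳ_str) = Σ Wₕ²(1−fₕ)sₕ²/nₕ with Wₕ = Nₕ/2335:
  Tier 1: (2052/2335)²·(1−401/2052)·139.4/401 = 0.21600761
  Tier 2: (283/2335)²·(1−15/283)·1340/15 = 1.2426848
  → Var(ȳ_str) = 1.4586924.
Var(ȳ_srs) = (1 − 416/2335)·674.2/416 = 1.3319365.
deff = 1.4586924 / 1.3319365 = 1.0952.

1.0952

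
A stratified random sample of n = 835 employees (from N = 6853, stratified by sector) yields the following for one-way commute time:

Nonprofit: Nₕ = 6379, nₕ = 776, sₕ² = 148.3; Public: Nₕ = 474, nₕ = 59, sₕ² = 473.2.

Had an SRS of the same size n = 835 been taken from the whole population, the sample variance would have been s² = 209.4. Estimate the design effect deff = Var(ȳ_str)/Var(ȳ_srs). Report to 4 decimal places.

Var(ȳ_str) = Σ Wₕ²(1−fₕ)sₕ²/nₕ with Wₕ = Nₕ/6853:
  Nonprofit: (6379/6853)²·(1−776/6379)·148.3/776 = 0.14544245
  Public: (474/6853)²·(1−59/474)·473.2/59 = 0.033593689
  → Var(ȳ_str) = 0.17903614.
Var(ȳ_srs) = (1 − 835/6853)·209.4/835 = 0.22022248.
deff = 0.17903614 / 0.22022248 = 0.8130.

0.8130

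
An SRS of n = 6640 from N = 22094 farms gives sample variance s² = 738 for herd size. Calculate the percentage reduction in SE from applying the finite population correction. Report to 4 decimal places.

f = n/N = 6640/22094 = 0.30053408.
SE_no-fpc = √(s²/n) = 0.33338353; SE_fpc = √((1−f)s²/n) = 0.27882225.
Ratio = √(1−f) = 0.83634079. Reduction = 100·(1 − 0.83634079) = 16.3659%.

16.3659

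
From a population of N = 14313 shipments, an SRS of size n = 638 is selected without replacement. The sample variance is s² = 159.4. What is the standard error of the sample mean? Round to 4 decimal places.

Under SRS without replacement, Var(ȳ) = (1 − f)·s²/n with f = n/N = 638/14313 = 0.04457486.
Var(ȳ) = (1 − 0.04457486)·159.4/638 = 0.95542514·0.24984326 = 0.23870653.
SE(ȳ) = √(0.23870653) = 0.4886.

0.4886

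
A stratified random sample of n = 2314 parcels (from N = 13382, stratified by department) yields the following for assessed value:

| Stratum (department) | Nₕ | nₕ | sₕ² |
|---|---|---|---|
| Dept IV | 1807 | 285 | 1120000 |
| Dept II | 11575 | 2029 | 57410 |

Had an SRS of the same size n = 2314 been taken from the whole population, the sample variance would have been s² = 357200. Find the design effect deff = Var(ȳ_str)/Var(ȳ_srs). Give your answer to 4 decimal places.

0.6095

Var(ȳ_str) = Σ Wₕ²(1−fₕ)sₕ²/nₕ with Wₕ = Nₕ/13382:
  Dept IV: (1807/13382)²·(1−285/1807)·1120000/285 = 60.353702
  Dept II: (11575/13382)²·(1−2029/11575)·57410/2029 = 17.458458
  → Var(ȳ_str) = 77.81216.
Var(ȳ_srs) = (1 − 2314/13382)·357200/2314 = 127.67216.
deff = 77.81216 / 127.67216 = 0.6095.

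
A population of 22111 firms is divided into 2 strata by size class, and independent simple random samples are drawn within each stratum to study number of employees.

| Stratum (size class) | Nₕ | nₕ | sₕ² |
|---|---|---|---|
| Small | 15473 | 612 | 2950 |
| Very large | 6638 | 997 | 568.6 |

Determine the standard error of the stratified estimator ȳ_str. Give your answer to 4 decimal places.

1.5201

Var(ȳ_str) = Σₕ Wₕ²(1 − fₕ)sₕ²/nₕ with Wₕ = Nₕ/N, N = 22111.
Small: Wₕ = 0.69978744; term = 0.69978744²·(1 − 0.03955277)·2950/612 = 2.2671298.
Very large: Wₕ = 0.30021256; term = 0.30021256²·(1 − 0.15019584)·568.6/997 = 0.043680568.
Sum = 2.3108104.
SE = √(2.3108104) = 1.5201.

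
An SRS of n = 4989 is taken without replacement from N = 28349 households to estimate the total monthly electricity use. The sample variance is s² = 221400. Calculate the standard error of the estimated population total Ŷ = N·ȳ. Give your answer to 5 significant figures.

Var(Ŷ) = N²·Var(ȳ) = N²·(1 − n/N)·s²/n.
f = 4989/28349 = 0.17598504; Var(ȳ) = 0.82401496·221400/4989 = 36.567832.
Var(Ŷ) = 28349² · 36.567832 = 2.9388316 × 10^10.
SE(Ŷ) = √(2.9388316 × 10^10) = 171430.

171430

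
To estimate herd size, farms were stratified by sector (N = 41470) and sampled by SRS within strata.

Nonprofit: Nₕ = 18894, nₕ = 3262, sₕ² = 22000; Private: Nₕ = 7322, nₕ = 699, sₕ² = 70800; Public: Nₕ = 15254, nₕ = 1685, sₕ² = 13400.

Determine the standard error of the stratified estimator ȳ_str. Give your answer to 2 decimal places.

Var(ȳ_str) = Σₕ Wₕ²(1 − fₕ)sₕ²/nₕ with Wₕ = Nₕ/N, N = 41470.
Nonprofit: Wₕ = 0.45560646; term = 0.45560646²·(1 − 0.17264740)·22000/3262 = 1.1582681.
Private: Wₕ = 0.17656137; term = 0.17656137²·(1 − 0.09546572)·70800/699 = 2.856094.
Public: Wₕ = 0.36783217; term = 0.36783217²·(1 − 0.11046283)·13400/1685 = 0.95712444.
Sum = 4.9714865.
SE = √(4.9714865) = 2.23.

2.23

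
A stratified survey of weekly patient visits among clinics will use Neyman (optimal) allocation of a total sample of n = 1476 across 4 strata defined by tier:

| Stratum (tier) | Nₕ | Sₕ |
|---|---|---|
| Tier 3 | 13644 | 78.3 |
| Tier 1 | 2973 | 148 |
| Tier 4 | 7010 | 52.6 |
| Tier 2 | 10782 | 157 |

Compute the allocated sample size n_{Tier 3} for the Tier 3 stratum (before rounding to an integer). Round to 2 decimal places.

Neyman allocation: nₕ = n·NₕSₕ / Σⱼ NⱼSⱼ.
Σ NⱼSⱼ = 13644·78.3 + 2973·148 + 7010·52.6 + 10782·157 = 3.5698292 × 10^6.
n_{Tier 3} = 1476·13644·78.3 / (3.5698292 × 10^6) = 441.72.

441.72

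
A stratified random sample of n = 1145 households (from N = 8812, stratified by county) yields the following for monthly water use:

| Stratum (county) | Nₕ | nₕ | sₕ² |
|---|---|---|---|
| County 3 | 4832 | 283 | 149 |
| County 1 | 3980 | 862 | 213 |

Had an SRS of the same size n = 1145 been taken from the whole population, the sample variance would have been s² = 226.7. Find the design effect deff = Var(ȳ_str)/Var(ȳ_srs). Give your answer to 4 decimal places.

Var(ȳ_str) = Σ Wₕ²(1−fₕ)sₕ²/nₕ with Wₕ = Nₕ/8812:
  County 3: (4832/8812)²·(1−283/4832)·149/283 = 0.14903687
  County 1: (3980/8812)²·(1−862/3980)·213/862 = 0.039489583
  → Var(ȳ_str) = 0.18852645.
Var(ȳ_srs) = (1 − 1145/8812)·226.7/1145 = 0.17226498.
deff = 0.18852645 / 0.17226498 = 1.0944.

1.0944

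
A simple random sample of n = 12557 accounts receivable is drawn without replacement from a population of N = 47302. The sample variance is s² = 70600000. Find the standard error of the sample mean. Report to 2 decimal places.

64.26

Under SRS without replacement, Var(ȳ) = (1 − f)·s²/n with f = n/N = 12557/47302 = 0.26546446.
Var(ȳ) = (1 − 0.26546446)·70600000/12557 = 0.73453554·5622.362 = 4129.8247.
SE(ȳ) = √(4129.8247) = 64.26.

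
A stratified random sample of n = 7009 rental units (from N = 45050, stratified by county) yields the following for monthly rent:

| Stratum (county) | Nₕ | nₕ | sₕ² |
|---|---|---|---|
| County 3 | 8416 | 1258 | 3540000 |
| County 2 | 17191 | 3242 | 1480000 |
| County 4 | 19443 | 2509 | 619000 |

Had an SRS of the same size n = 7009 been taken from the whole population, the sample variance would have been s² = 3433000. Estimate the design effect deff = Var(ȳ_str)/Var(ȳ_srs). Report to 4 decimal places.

0.4291

Var(ȳ_str) = Σ Wₕ²(1−fₕ)sₕ²/nₕ with Wₕ = Nₕ/45050:
  County 3: (8416/45050)²·(1−1258/8416)·3540000/1258 = 83.527686
  County 2: (17191/45050)²·(1−3242/17191)·1480000/3242 = 53.939054
  County 4: (19443/45050)²·(1−2509/19443)·619000/2509 = 40.024252
  → Var(ȳ_str) = 177.49099.
Var(ȳ_srs) = (1 − 7009/45050)·3433000/7009 = 413.59461.
deff = 177.49099 / 413.59461 = 0.4291.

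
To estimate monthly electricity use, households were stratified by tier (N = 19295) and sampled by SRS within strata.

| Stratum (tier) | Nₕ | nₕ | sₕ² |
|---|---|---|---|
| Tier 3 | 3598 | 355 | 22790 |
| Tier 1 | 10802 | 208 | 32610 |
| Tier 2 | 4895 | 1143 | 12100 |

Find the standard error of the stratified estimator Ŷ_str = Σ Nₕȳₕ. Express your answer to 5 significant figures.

137420

Var(Ŷ_str) = Σₕ Nₕ²(1 − fₕ)sₕ²/nₕ.
Tier 3: 3598²·(1 − 355/3598)·22790/355 = 7.4907289 × 10^8.
Tier 1: 10802²·(1 − 208/10802)·32610/208 = 1.7941205 × 10^10.
Tier 2: 4895²·(1 − 1143/4895)·12100/1143 = 1.9442615 × 10^8.
Sum = 1.8884704 × 10^10.
SE = √(1.8884704 × 10^10) = 137420.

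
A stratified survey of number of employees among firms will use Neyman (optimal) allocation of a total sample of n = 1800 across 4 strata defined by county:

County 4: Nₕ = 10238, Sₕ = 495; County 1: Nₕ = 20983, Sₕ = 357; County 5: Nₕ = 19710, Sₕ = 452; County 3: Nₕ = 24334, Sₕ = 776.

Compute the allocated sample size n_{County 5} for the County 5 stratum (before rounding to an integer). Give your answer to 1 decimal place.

397.4

Neyman allocation: nₕ = n·NₕSₕ / Σⱼ NⱼSⱼ.
Σ NⱼSⱼ = 10238·495 + 20983·357 + 19710·452 + 24334·776 = 4.0350845 × 10^7.
n_{County 5} = 1800·19710·452 / (4.0350845 × 10^7) = 397.4.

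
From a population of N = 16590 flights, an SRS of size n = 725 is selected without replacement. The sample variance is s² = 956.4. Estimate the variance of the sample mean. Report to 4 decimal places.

Under SRS without replacement, Var(ȳ) = (1 − f)·s²/n with f = n/N = 725/16590 = 0.04370102.
Var(ȳ) = (1 − 0.04370102)·956.4/725 = 0.95629898·1.3191724 = 1.2615232.

1.2615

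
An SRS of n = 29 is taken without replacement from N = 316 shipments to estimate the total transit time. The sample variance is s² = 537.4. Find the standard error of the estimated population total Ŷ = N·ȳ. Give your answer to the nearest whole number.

1296

Var(Ŷ) = N²·Var(ȳ) = N²·(1 − n/N)·s²/n.
f = 29/316 = 0.09177215; Var(ȳ) = 0.90822785·537.4/29 = 16.830402.
Var(Ŷ) = 316² · 16.830402 = 1.6806166 × 10^6.
SE(Ŷ) = √(1.6806166 × 10^6) = 1296.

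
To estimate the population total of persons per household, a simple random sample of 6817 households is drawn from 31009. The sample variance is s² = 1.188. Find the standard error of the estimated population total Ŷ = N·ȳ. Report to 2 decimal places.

Var(Ŷ) = N²·Var(ȳ) = N²·(1 − n/N)·s²/n.
f = 6817/31009 = 0.21983940; Var(ȳ) = 0.78016060·1.188/6817 = 1.3595875 × 10^-4.
Var(Ŷ) = 31009² · (1.3595875 × 10^-4) = 130732.23.
SE(Ŷ) = √(130732.23) = 361.57.

361.57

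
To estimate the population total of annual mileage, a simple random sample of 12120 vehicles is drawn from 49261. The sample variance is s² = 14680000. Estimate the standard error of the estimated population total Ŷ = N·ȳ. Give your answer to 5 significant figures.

Var(Ŷ) = N²·Var(ȳ) = N²·(1 − n/N)·s²/n.
f = 12120/49261 = 0.24603642; Var(ȳ) = 0.75396358·14680000/12120 = 913.21662.
Var(Ŷ) = 49261² · 913.21662 = 2.2160536 × 10^12.
SE(Ŷ) = √(2.2160536 × 10^12) = 1.4886 × 10^6.

1.4886 × 10^6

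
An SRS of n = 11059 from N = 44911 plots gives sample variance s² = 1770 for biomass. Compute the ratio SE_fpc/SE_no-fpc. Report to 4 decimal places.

f = n/N = 11059/44911 = 0.24624257.
SE_no-fpc = √(s²/n) = 0.40006329; SE_fpc = √((1−f)s²/n) = 0.34733177.
Ratio = √(1−f) = 0.86819205.

0.8682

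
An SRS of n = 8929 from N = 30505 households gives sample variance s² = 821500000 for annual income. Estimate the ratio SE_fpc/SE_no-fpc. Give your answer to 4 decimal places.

f = n/N = 8929/30505 = 0.29270611.
SE_no-fpc = √(s²/n) = 303.32093; SE_fpc = √((1−f)s²/n) = 255.09522.
Ratio = √(1−f) = 0.84100766.

0.8410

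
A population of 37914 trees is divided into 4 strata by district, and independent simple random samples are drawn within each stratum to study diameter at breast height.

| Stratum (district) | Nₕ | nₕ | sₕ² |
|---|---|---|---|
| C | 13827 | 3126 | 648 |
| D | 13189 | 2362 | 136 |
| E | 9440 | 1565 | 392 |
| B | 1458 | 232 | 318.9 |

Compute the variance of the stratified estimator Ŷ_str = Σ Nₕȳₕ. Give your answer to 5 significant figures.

5.9971 × 10^7

Var(Ŷ_str) = Σₕ Nₕ²(1 − fₕ)sₕ²/nₕ.
C: 13827²·(1 − 3126/13827)·648/3126 = 3.0671736 × 10^7.
D: 13189²·(1 − 2362/13189)·136/2362 = 8.2220293 × 10^6.
E: 9440²·(1 − 1565/9440)·392/1565 = 1.8620626 × 10^7.
B: 1458²·(1 − 232/1458)·318.9/232 = 2.457053 × 10^6.
Sum = 5.9971444 × 10^7.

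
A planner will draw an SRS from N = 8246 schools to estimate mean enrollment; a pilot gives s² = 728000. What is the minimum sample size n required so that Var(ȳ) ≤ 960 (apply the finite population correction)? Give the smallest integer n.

695

Without fpc, n₀ = s²/D = 728000/960 = 758.3333.
With fpc, (1 − n/N)·s²/n ≤ D requires n ≥ n₀/(1 + n₀/N) = 758.3333/(1 + 758.3333/8246) = 694.4675.
Rounding up, n = 695.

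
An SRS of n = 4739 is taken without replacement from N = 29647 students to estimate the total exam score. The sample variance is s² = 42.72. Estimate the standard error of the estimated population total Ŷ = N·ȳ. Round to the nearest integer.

2580

Var(Ŷ) = N²·Var(ȳ) = N²·(1 − n/N)·s²/n.
f = 4739/29647 = 0.15984754; Var(ȳ) = 0.84015246·42.72/4739 = 0.0075736048.
Var(Ŷ) = 29647² · 0.0075736048 = 6.6567791 × 10^6.
SE(Ŷ) = √(6.6567791 × 10^6) = 2580.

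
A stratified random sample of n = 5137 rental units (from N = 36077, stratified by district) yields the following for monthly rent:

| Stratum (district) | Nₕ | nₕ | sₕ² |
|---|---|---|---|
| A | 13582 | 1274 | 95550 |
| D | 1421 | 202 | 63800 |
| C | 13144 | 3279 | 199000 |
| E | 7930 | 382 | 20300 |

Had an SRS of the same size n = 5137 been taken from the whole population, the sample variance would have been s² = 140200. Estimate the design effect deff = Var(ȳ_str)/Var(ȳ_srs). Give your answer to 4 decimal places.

Var(ȳ_str) = Σ Wₕ²(1−fₕ)sₕ²/nₕ with Wₕ = Nₕ/36077:
  A: (13582/36077)²·(1−1274/13582)·95550/1274 = 9.6327801
  D: (1421/36077)²·(1−202/1421)·63800/202 = 0.42034536
  C: (13144/36077)²·(1−3279/13144)·199000/3279 = 6.046102
  E: (7930/36077)²·(1−382/7930)·20300/382 = 2.4438634
  → Var(ȳ_str) = 18.543091.
Var(ȳ_srs) = (1 − 5137/36077)·140200/5137 = 23.406061.
deff = 18.543091 / 23.406061 = 0.7922.

0.7922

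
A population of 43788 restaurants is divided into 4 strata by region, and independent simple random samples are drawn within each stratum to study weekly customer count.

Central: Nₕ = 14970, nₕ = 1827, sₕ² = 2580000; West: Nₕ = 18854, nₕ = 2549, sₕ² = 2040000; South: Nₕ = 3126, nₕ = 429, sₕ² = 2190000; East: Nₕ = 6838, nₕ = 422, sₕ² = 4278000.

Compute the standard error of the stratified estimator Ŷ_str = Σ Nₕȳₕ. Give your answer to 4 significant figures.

Var(Ŷ_str) = Σₕ Nₕ²(1 − fₕ)sₕ²/nₕ.
Central: 14970²·(1 − 1827/14970)·2580000/1827 = 2.7784173 × 10^11.
West: 18854²·(1 − 2549/18854)·2040000/2549 = 2.4602806 × 10^11.
South: 3126²·(1 − 429/3126)·2190000/429 = 4.3038462 × 10^10.
East: 6838²·(1 − 422/6838)·4278000/422 = 4.4475596 × 10^11.
Sum = 1.0116642 × 10^12.
SE = √(1.0116642 × 10^12) = 1.006 × 10^6.

1.006 × 10^6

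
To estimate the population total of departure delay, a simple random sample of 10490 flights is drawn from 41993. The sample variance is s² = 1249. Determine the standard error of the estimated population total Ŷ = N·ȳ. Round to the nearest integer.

12550

Var(Ŷ) = N²·Var(ȳ) = N²·(1 − n/N)·s²/n.
f = 10490/41993 = 0.24980354; Var(ȳ) = 0.75019646·1249/10490 = 0.089322725.
Var(Ŷ) = 41993² · 0.089322725 = 1.5751277 × 10^8.
SE(Ŷ) = √(1.5751277 × 10^8) = 12550.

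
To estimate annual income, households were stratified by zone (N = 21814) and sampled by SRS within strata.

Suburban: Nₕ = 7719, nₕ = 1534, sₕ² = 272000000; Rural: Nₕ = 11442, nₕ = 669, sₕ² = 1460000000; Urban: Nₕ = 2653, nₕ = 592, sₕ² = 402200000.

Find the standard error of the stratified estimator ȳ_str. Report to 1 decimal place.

Var(ȳ_str) = Σₕ Wₕ²(1 − fₕ)sₕ²/nₕ with Wₕ = Nₕ/N, N = 21814.
Suburban: Wₕ = 0.35385532; term = 0.35385532²·(1 − 0.19873041)·272000000/1534 = 17789.907.
Rural: Wₕ = 0.52452553; term = 0.52452553²·(1 − 0.05846880)·1460000000/669 = 565320.49.
Urban: Wₕ = 0.12161914; term = 0.12161914²·(1 − 0.22314361)·402200000/592 = 7806.6549.
Sum = 590917.05.
SE = √(590917.05) = 768.7.

768.7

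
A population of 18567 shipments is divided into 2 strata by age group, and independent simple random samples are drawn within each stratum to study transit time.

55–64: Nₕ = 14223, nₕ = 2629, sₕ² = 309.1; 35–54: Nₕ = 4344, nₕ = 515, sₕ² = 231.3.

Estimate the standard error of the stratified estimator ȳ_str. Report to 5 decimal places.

Var(ȳ_str) = Σₕ Wₕ²(1 − fₕ)sₕ²/nₕ with Wₕ = Nₕ/N, N = 18567.
55–64: Wₕ = 0.76603652; term = 0.76603652²·(1 − 0.18484145)·309.1/2629 = 0.056240536.
35–54: Wₕ = 0.23396348; term = 0.23396348²·(1 − 0.11855433)·231.3/515 = 0.02167006.
Sum = 0.077910596.
SE = √(0.077910596) = 0.27912.

0.27912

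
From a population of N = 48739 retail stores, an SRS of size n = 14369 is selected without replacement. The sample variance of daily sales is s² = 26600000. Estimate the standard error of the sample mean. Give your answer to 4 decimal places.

Under SRS without replacement, Var(ȳ) = (1 − f)·s²/n with f = n/N = 14369/48739 = 0.29481524.
Var(ȳ) = (1 − 0.29481524)·26600000/14369 = 0.70518476·1851.2075 = 1305.4433.
SE(ȳ) = √(1305.4433) = 36.1309.

36.1309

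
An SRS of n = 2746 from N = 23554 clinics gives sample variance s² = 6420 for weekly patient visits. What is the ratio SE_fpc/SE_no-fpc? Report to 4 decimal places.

0.9399

f = n/N = 2746/23554 = 0.11658317.
SE_no-fpc = √(s²/n) = 1.5290344; SE_fpc = √((1−f)s²/n) = 1.4371433.
Ratio = √(1−f) = 0.93990256.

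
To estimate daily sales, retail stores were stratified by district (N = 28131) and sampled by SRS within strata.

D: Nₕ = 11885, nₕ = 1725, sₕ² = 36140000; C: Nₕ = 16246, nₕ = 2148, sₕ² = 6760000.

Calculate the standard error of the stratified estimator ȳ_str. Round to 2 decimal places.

64.09

Var(ȳ_str) = Σₕ Wₕ²(1 − fₕ)sₕ²/nₕ with Wₕ = Nₕ/N, N = 28131.
D: Wₕ = 0.42248765; term = 0.42248765²·(1 − 0.14514093)·36140000/1725 = 3196.8452.
C: Wₕ = 0.57751235; term = 0.57751235²·(1 − 0.13221716)·6760000/2148 = 910.84826.
Sum = 4107.6935.
SE = √(4107.6935) = 64.09.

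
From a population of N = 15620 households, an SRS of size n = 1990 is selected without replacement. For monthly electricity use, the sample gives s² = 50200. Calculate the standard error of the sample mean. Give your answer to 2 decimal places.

4.69

Under SRS without replacement, Var(ȳ) = (1 − f)·s²/n with f = n/N = 1990/15620 = 0.12740077.
Var(ȳ) = (1 − 0.12740077)·50200/1990 = 0.87259923·25.226131 = 22.012302.
SE(ȳ) = √(22.012302) = 4.69.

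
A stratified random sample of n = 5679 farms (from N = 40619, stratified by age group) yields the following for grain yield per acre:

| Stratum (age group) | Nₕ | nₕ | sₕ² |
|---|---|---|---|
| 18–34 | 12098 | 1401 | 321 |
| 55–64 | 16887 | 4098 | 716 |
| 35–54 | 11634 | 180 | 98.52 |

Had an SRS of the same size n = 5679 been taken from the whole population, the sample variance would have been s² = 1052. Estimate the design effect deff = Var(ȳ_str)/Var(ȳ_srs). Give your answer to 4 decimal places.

Var(ȳ_str) = Σ Wₕ²(1−fₕ)sₕ²/nₕ with Wₕ = Nₕ/40619:
  18–34: (12098/40619)²·(1−1401/12098)·321/1401 = 0.017971487
  55–64: (16887/40619)²·(1−4098/16887)·716/4098 = 0.022870292
  35–54: (11634/40619)²·(1−180/11634)·98.52/180 = 0.044205843
  → Var(ȳ_str) = 0.085047622.
Var(ȳ_srs) = (1 − 5679/40619)·1052/5679 = 0.15934467.
deff = 0.085047622 / 0.15934467 = 0.5337.

0.5337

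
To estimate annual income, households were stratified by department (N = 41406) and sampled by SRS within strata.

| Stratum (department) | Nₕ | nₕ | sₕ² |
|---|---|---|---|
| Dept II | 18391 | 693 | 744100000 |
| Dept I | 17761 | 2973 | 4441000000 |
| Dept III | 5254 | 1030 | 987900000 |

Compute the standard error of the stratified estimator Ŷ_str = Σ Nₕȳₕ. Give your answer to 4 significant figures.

2.762 × 10^7

Var(Ŷ_str) = Σₕ Nₕ²(1 − fₕ)sₕ²/nₕ.
Dept II: 18391²·(1 − 693/18391)·744100000/693 = 3.4948425 × 10^14.
Dept I: 17761²·(1 − 2973/17761)·4441000000/2973 = 3.9234012 × 10^14.
Dept III: 5254²·(1 − 1030/5254)·987900000/1030 = 2.1285788 × 10^13.
Sum = 7.6311016 × 10^14.
SE = √(7.6311016 × 10^14) = 2.762 × 10^7.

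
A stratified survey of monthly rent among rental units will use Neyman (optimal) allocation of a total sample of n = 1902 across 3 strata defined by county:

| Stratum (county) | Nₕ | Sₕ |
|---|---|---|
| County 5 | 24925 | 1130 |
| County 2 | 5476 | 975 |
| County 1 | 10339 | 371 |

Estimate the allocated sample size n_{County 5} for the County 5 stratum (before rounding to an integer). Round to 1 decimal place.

1434.7

Neyman allocation: nₕ = n·NₕSₕ / Σⱼ NⱼSⱼ.
Σ NⱼSⱼ = 24925·1130 + 5476·975 + 10339·371 = 3.7340119 × 10^7.
n_{County 5} = 1902·24925·1130 / (3.7340119 × 10^7) = 1434.7.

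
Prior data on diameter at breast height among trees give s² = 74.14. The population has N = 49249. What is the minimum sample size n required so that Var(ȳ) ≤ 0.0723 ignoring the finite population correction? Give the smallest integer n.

1026

Without fpc, n₀ = s²/D = 74.14/0.0723 = 1025.4495.
Rounding up, n = 1026.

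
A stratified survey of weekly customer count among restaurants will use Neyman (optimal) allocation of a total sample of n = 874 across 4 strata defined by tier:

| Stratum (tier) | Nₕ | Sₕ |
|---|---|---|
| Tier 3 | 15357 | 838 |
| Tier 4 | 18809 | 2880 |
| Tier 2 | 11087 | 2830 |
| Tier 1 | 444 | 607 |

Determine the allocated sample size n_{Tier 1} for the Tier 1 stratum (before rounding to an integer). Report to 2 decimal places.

Neyman allocation: nₕ = n·NₕSₕ / Σⱼ NⱼSⱼ.
Σ NⱼSⱼ = 15357·838 + 18809·2880 + 11087·2830 + 444·607 = 9.8684804 × 10^7.
n_{Tier 1} = 874·444·607 / (9.8684804 × 10^7) = 2.39.

2.39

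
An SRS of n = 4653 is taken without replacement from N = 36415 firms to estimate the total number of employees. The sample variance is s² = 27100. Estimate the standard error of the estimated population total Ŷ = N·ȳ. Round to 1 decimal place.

Var(Ŷ) = N²·Var(ȳ) = N²·(1 − n/N)·s²/n.
f = 4653/36415 = 0.12777701; Var(ȳ) = 0.87222299·27100/4653 = 5.0800006.
Var(Ŷ) = 36415² · 5.0800006 = 6.7363461 × 10^9.
SE(Ŷ) = √(6.7363461 × 10^9) = 82075.2.

82075.2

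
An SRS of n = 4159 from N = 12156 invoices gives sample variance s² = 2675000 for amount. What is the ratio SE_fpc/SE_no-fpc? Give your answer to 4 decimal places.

f = n/N = 4159/12156 = 0.34213557.
SE_no-fpc = √(s²/n) = 25.361062; SE_fpc = √((1−f)s²/n) = 20.570064.
Ratio = √(1−f) = 0.81108842.

0.8111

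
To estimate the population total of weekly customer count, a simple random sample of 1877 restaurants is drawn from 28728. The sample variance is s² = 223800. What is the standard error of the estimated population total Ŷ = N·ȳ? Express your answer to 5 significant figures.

Var(Ŷ) = N²·Var(ȳ) = N²·(1 − n/N)·s²/n.
f = 1877/28728 = 0.06533695; Var(ȳ) = 0.93466305·223800/1877 = 111.44251.
Var(Ŷ) = 28728² · 111.44251 = 9.1973279 × 10^10.
SE(Ŷ) = √(9.1973279 × 10^10) = 303270.

303270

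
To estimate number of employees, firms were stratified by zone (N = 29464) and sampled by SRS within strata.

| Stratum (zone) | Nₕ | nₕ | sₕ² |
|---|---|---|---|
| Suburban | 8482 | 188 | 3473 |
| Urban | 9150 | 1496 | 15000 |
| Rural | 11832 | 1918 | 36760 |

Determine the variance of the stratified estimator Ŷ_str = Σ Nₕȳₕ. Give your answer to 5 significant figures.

4.2500 × 10^9

Var(Ŷ_str) = Σₕ Nₕ²(1 − fₕ)sₕ²/nₕ.
Suburban: 8482²·(1 − 188/8482)·3473/188 = 1.2995986 × 10^9.
Urban: 9150²·(1 − 1496/9150)·15000/1496 = 7.0221357 × 10^8.
Rural: 11832²·(1 − 1918/11832)·36760/1918 = 2.248195 × 10^9.
Sum = 4.2500072 × 10^9.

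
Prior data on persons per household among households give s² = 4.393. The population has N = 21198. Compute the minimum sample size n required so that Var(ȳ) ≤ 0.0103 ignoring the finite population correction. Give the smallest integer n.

427

Without fpc, n₀ = s²/D = 4.393/0.0103 = 426.5049.
Rounding up, n = 427.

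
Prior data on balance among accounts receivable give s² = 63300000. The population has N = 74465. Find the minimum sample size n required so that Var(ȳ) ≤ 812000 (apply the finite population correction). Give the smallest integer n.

78

Without fpc, n₀ = s²/D = 63300000/812000 = 77.9557.
With fpc, (1 − n/N)·s²/n ≤ D requires n ≥ n₀/(1 + n₀/N) = 77.9557/(1 + 77.9557/74465) = 77.8742.
Rounding up, n = 78.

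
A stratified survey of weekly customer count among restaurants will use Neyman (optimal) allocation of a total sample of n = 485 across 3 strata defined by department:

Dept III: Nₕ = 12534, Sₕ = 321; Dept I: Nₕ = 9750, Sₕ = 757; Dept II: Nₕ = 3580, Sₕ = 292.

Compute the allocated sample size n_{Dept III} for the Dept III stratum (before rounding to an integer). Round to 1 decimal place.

156.7

Neyman allocation: nₕ = n·NₕSₕ / Σⱼ NⱼSⱼ.
Σ NⱼSⱼ = 12534·321 + 9750·757 + 3580·292 = 1.2449524 × 10^7.
n_{Dept III} = 485·12534·321 / (1.2449524 × 10^7) = 156.7.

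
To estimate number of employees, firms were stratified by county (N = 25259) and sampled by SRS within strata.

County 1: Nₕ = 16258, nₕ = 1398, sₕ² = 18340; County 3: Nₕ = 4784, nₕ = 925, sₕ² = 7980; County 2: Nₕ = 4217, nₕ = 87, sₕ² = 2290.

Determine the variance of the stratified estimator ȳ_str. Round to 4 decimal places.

5.9357

Var(ȳ_str) = Σₕ Wₕ²(1 − fₕ)sₕ²/nₕ with Wₕ = Nₕ/N, N = 25259.
County 1: Wₕ = 0.64365177; term = 0.64365177²·(1 − 0.08598844)·18340/1398 = 4.9675904.
County 3: Wₕ = 0.18939784; term = 0.18939784²·(1 − 0.19335284)·7980/925 = 0.24962887.
County 2: Wₕ = 0.16695039; term = 0.16695039²·(1 − 0.02063078)·2290/87 = 0.71851787.
Sum = 5.9357371.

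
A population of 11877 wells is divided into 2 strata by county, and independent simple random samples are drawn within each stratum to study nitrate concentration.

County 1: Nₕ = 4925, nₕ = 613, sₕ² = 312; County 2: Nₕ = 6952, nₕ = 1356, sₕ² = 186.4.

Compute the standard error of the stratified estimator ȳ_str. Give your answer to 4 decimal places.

Var(ȳ_str) = Σₕ Wₕ²(1 − fₕ)sₕ²/nₕ with Wₕ = Nₕ/N, N = 11877.
County 1: Wₕ = 0.41466700; term = 0.41466700²·(1 − 0.12446701)·312/613 = 0.076624137.
County 2: Wₕ = 0.58533300; term = 0.58533300²·(1 − 0.19505178)·186.4/1356 = 0.037910558.
Sum = 0.1145347.
SE = √(0.1145347) = 0.3384.

0.3384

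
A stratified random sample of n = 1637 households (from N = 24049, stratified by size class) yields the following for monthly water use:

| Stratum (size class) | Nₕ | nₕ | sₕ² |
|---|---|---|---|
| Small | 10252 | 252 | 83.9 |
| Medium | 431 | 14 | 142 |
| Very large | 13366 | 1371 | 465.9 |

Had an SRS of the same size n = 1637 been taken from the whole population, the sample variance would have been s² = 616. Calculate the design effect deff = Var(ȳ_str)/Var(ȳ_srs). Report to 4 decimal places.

Var(ȳ_str) = Σ Wₕ²(1−fₕ)sₕ²/nₕ with Wₕ = Nₕ/24049:
  Small: (10252/24049)²·(1−252/10252)·83.9/252 = 0.059016843
  Medium: (431/24049)²·(1−14/431)·142/14 = 0.003151952
  Very large: (13366/24049)²·(1−1371/13366)·465.9/1371 = 0.094202607
  → Var(ȳ_str) = 0.1563714.
Var(ȳ_srs) = (1 − 1637/24049)·616/1637 = 0.35068374.
deff = 0.1563714 / 0.35068374 = 0.4459.

0.4459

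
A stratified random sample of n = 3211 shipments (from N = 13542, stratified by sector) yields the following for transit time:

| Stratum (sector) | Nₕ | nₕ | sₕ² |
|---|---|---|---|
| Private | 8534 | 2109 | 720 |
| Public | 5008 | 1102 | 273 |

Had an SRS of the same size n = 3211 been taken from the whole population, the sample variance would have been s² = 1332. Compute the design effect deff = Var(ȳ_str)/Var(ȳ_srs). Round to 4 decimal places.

Var(ȳ_str) = Σ Wₕ²(1−fₕ)sₕ²/nₕ with Wₕ = Nₕ/13542:
  Private: (8534/13542)²·(1−2109/8534)·720/2109 = 0.10207422
  Public: (5008/13542)²·(1−1102/5008)·273/1102 = 0.026424817
  → Var(ȳ_str) = 0.12849904.
Var(ȳ_srs) = (1 − 3211/13542)·1332/3211 = 0.31646339.
deff = 0.12849904 / 0.31646339 = 0.4060.

0.4060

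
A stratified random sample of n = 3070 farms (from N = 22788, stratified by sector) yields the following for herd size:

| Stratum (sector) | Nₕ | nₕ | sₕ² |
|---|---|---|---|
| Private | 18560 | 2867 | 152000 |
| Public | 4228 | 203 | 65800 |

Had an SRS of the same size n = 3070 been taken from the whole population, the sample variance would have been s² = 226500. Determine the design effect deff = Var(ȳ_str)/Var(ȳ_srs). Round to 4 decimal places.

Var(ȳ_str) = Σ Wₕ²(1−fₕ)sₕ²/nₕ with Wₕ = Nₕ/22788:
  Private: (18560/22788)²·(1−2867/18560)·152000/2867 = 29.736334
  Public: (4228/22788)²·(1−203/4228)·65800/203 = 10.622294
  → Var(ȳ_str) = 40.358628.
Var(ȳ_srs) = (1 − 3070/22788)·226500/3070 = 63.83906.
deff = 40.358628 / 63.83906 = 0.6322.

0.6322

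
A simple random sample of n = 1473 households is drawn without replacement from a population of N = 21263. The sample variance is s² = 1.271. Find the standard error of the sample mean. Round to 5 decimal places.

0.02834

Under SRS without replacement, Var(ȳ) = (1 − f)·s²/n with f = n/N = 1473/21263 = 0.06927527.
Var(ȳ) = (1 − 0.06927527)·1.271/1473 = 0.93072473·8.628649 × 10^-4 = 8.0308971 × 10^-4.
SE(ȳ) = √(8.0308971 × 10^-4) = 0.02834.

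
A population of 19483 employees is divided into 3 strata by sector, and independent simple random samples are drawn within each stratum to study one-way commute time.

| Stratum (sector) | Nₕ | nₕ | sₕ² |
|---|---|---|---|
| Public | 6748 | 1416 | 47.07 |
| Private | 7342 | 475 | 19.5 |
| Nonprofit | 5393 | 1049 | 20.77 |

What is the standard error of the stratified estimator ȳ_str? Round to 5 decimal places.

0.09912

Var(ȳ_str) = Σₕ Wₕ²(1 − fₕ)sₕ²/nₕ with Wₕ = Nₕ/N, N = 19483.
Public: Wₕ = 0.34635323; term = 0.34635323²·(1 − 0.20983995)·47.07/1416 = 0.0031508991.
Private: Wₕ = 0.37684135; term = 0.37684135²·(1 − 0.06469627)·19.5/475 = 0.0054526895.
Nonprofit: Wₕ = 0.27680542; term = 0.27680542²·(1 − 0.19451140)·20.77/1049 = 0.0012219954.
Sum = 0.009825584.
SE = √(0.009825584) = 0.09912.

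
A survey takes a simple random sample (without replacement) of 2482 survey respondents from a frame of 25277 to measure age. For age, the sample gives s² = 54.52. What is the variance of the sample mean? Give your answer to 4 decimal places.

0.0198

Under SRS without replacement, Var(ȳ) = (1 − f)·s²/n with f = n/N = 2482/25277 = 0.09819203.
Var(ȳ) = (1 − 0.09819203)·54.52/2482 = 0.90180797·0.021966156 = 0.019809255.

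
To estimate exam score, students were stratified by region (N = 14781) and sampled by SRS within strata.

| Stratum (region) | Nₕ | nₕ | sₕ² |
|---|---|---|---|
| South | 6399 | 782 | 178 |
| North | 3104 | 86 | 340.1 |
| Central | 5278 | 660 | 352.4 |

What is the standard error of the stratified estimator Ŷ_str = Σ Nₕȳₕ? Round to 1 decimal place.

7631.7

Var(Ŷ_str) = Σₕ Nₕ²(1 − fₕ)sₕ²/nₕ.
South: 6399²·(1 − 782/6399)·178/782 = 8.1814406 × 10^6.
North: 3104²·(1 − 86/3104)·340.1/86 = 3.7046666 × 10^7.
Central: 5278²·(1 − 660/5278)·352.4/660 = 1.3014134 × 10^7.
Sum = 5.8242241 × 10^7.
SE = √(5.8242241 × 10^7) = 7631.7.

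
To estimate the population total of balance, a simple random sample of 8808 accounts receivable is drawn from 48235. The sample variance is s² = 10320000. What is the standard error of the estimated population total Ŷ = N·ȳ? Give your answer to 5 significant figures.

Var(Ŷ) = N²·Var(ȳ) = N²·(1 − n/N)·s²/n.
f = 8808/48235 = 0.18260599; Var(ȳ) = 0.81739401·10320000/8808 = 957.7096.
Var(Ŷ) = 48235² · 957.7096 = 2.2282217 × 10^12.
SE(Ŷ) = √(2.2282217 × 10^12) = 1.4927 × 10^6.

1.4927 × 10^6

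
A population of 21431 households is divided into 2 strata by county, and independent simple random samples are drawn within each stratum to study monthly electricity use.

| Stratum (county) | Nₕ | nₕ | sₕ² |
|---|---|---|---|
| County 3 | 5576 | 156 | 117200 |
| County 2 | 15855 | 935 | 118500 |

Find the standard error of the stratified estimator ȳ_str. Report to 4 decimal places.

Var(ȳ_str) = Σₕ Wₕ²(1 − fₕ)sₕ²/nₕ with Wₕ = Nₕ/N, N = 21431.
County 3: Wₕ = 0.26018385; term = 0.26018385²·(1 − 0.02797704)·117200/156 = 49.435644.
County 2: Wₕ = 0.73981615; term = 0.73981615²·(1 − 0.05897193)·118500/935 = 65.276511.
Sum = 114.71216.
SE = √(114.71216) = 10.7104.

10.7104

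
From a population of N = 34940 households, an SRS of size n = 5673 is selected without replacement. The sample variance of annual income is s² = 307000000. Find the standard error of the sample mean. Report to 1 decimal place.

212.9

Under SRS without replacement, Var(ȳ) = (1 − f)·s²/n with f = n/N = 5673/34940 = 0.16236405.
Var(ȳ) = (1 − 0.16236405)·307000000/5673 = 0.83763595·54115.988 = 45329.497.
SE(ȳ) = √(45329.497) = 212.9.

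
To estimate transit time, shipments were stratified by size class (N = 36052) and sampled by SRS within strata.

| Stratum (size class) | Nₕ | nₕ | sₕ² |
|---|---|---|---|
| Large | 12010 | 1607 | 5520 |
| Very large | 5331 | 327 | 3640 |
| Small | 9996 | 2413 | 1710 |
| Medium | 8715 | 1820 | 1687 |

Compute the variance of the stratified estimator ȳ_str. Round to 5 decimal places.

Var(ȳ_str) = Σₕ Wₕ²(1 − fₕ)sₕ²/nₕ with Wₕ = Nₕ/N, N = 36052.
Large: Wₕ = 0.33312992; term = 0.33312992²·(1 − 0.13380516)·5520/1607 = 0.33019165.
Very large: Wₕ = 0.14786974; term = 0.14786974²·(1 − 0.06133934)·3640/327 = 0.22846564.
Small: Wₕ = 0.27726617; term = 0.27726617²·(1 − 0.24139656)·1710/2413 = 0.041328283.
Medium: Wₕ = 0.24173416; term = 0.24173416²·(1 − 0.20883534)·1687/1820 = 0.042853533.
Sum = 0.64283911.

0.64284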